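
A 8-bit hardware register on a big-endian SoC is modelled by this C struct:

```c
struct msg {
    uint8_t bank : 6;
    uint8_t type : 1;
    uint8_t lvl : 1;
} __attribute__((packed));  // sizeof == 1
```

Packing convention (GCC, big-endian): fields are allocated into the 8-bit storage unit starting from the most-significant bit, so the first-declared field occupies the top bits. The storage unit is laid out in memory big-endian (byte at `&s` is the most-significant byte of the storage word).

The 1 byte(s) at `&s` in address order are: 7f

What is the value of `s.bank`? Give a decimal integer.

31

[0]=0x7f (big-endian) → word 0x7f
bank [2+:6] = (word>>2) & 0x3f = 31  ←
type [1+:1] = (word>>1) & 0x1 = 1
lvl [0+:1] = (word>>0) & 0x1 = 1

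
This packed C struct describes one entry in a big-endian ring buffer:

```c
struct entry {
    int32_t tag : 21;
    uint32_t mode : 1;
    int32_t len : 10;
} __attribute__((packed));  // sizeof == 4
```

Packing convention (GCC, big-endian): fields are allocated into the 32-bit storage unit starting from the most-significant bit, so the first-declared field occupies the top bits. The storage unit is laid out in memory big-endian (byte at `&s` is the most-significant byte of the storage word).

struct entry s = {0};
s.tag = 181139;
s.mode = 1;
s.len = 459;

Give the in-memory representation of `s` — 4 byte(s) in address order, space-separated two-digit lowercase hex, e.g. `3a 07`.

16 1c 9d cb

tag (21b) val=181139 bits=0x2c393 at bit 11: 0x161c9800
mode (1b) val=1 bits=0x1 at bit 10: 0x161c9c00
len (10b) val=459 bits=0x1cb at bit 0: 0x161c9dcb
word = 0x161c9dcb → big-endian bytes:
  [0]=0x16  [1]=0x1c  [2]=0x9d  [3]=0xcb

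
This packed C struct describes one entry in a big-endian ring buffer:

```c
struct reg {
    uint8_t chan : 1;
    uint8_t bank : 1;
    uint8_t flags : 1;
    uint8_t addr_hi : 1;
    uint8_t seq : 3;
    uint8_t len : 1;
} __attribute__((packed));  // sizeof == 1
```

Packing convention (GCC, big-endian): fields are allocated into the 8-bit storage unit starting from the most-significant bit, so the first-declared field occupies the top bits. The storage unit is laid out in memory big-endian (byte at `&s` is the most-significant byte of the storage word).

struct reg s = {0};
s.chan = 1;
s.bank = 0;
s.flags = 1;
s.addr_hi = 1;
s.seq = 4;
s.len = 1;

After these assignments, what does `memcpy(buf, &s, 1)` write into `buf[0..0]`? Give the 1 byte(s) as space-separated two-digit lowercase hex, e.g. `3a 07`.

[7+:1] chan=1 & 0x1 = 0x1; word=0x80
[6+:1] bank=0 & 0x1 = 0x0; word=0x80
[5+:1] flags=1 & 0x1 = 0x1; word=0xa0
[4+:1] addr_hi=1 & 0x1 = 0x1; word=0xb0
[1+:3] seq=4 & 0x7 = 0x4; word=0xb8
[0+:1] len=1 & 0x1 = 0x1; word=0xb9
word = 0xb9 → big-endian bytes:
  [0]=0xb9

b9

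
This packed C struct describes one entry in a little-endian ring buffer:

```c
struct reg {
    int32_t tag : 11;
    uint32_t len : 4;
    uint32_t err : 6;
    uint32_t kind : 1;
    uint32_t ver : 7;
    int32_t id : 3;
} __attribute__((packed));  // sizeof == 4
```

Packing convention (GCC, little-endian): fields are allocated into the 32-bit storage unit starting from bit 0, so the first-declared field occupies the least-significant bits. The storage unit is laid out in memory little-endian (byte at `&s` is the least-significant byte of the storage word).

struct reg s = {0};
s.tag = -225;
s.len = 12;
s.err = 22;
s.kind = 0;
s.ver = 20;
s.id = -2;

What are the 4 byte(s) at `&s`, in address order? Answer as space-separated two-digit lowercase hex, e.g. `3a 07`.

[0+:11] tag=-225 & 0x7ff = 0x71f; word=0x0000071f
[11+:4] len=12 & 0xf = 0xc; word=0x0000671f
[15+:6] err=22 & 0x3f = 0x16; word=0x000b671f
[21+:1] kind=0 & 0x1 = 0x0; word=0x000b671f
[22+:7] ver=20 & 0x7f = 0x14; word=0x050b671f
[29+:3] id=-2 & 0x7 = 0x6; word=0xc50b671f
word = 0xc50b671f → little-endian bytes:
  [0]=0x1f  [1]=0x67  [2]=0x0b  [3]=0xc5

1f 67 0b c5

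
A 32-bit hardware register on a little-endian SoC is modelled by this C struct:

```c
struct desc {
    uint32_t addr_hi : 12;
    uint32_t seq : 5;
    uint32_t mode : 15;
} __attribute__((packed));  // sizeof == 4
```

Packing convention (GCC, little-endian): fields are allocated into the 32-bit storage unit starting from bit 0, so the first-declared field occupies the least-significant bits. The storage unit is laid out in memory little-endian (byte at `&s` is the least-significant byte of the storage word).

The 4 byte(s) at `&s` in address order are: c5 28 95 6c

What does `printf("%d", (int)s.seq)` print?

18

[0]=0xc5 [1]=0x28 [2]=0x95 [3]=0x6c (little-endian) → word 0x6c9528c5
addr_hi:12 @ bit 0 → (0x6c9528c5>>0)&0xfff = 0x8c5
seq:5 @ bit 12 → (0x6c9528c5>>12)&0x1f = 0x12  ←
mode:15 @ bit 17 → (0x6c9528c5>>17)&0x7fff = 0x364a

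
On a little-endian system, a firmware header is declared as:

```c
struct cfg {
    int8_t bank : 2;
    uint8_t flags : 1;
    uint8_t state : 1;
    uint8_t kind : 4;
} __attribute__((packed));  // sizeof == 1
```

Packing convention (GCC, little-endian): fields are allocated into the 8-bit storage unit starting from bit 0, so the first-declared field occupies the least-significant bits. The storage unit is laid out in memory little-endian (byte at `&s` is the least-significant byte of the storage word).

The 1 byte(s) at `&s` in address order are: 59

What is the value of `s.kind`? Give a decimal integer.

5

[0]=0x59 (little-endian) → word 0x59
bank [0+:2] = (word>>0) & 0x3 = 1
flags [2+:1] = (word>>2) & 0x1 = 0
state [3+:1] = (word>>3) & 0x1 = 1
kind [4+:4] = (word>>4) & 0xf = 5  ←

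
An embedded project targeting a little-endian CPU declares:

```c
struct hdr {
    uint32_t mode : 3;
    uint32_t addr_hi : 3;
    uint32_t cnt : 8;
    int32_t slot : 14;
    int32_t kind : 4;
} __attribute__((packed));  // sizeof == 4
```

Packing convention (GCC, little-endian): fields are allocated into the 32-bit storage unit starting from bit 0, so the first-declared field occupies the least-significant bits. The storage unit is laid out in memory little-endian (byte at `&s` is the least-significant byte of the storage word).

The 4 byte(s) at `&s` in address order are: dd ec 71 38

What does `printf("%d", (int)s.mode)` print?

5

[0]=0xdd [1]=0xec [2]=0x71 [3]=0x38 (little-endian) → word 0x3871ecdd
mode [0+:3] = (word>>0) & 0x7 = 5  ←
addr_hi [3+:3] = (word>>3) & 0x7 = 3
cnt [6+:8] = (word>>6) & 0xff = 179
slot [14+:14] = (word>>14) & 0x3fff = 8647
kind [28+:4] = (word>>28) & 0xf = 3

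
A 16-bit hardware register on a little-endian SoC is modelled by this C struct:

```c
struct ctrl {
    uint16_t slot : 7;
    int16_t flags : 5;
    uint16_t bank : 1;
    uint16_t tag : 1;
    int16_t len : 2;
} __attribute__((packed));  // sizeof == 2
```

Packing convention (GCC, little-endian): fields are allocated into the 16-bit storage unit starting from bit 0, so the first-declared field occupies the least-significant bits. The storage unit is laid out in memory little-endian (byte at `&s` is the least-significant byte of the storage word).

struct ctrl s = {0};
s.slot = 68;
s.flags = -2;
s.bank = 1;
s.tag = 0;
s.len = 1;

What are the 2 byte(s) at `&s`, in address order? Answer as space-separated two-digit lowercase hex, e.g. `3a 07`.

slot:7 = 68 → 0x44 << 0 → word 0x0044
flags:5 = -2 → 0x1e << 7 → word 0x0f44
bank:1 = 1 → 0x1 << 12 → word 0x1f44
tag:1 = 0 → 0x0 << 13 → word 0x1f44
len:2 = 1 → 0x1 << 14 → word 0x5f44
word = 0x5f44 → little-endian bytes:
  [0]=0x44  [1]=0x5f

44 5f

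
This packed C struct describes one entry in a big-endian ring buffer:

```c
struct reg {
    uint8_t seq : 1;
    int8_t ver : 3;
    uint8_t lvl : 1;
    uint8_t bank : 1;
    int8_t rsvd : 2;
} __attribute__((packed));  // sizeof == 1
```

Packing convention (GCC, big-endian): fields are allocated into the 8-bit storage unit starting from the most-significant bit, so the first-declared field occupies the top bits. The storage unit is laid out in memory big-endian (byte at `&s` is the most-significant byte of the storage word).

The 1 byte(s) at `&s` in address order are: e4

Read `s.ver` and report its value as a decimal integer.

[0]=0xe4 (big-endian) → word 0xe4
seq:1 @ bit 7 → (0xe4>>7)&0x1 = 0x1
ver:3 @ bit 4 → (0xe4>>4)&0x7 = 0x6  ←
lvl:1 @ bit 3 → (0xe4>>3)&0x1 = 0x0
bank:1 @ bit 2 → (0xe4>>2)&0x1 = 0x1
rsvd:2 @ bit 0 → (0xe4>>0)&0x3 = 0x0
ver signed 3b, MSB=1: 6 - 8 = -2

-2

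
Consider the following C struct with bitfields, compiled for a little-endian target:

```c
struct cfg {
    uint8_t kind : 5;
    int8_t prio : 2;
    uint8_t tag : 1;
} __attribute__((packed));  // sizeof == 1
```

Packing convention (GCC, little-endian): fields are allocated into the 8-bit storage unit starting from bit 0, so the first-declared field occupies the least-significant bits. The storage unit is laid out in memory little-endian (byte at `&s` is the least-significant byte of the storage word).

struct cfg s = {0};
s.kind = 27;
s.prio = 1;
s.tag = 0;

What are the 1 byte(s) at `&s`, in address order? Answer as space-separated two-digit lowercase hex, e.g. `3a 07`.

[0+:5] kind=27 & 0x1f = 0x1b; word=0x1b
[5+:2] prio=1 & 0x3 = 0x1; word=0x3b
[7+:1] tag=0 & 0x1 = 0x0; word=0x3b
word = 0x3b → little-endian bytes:
  [0]=0x3b

3b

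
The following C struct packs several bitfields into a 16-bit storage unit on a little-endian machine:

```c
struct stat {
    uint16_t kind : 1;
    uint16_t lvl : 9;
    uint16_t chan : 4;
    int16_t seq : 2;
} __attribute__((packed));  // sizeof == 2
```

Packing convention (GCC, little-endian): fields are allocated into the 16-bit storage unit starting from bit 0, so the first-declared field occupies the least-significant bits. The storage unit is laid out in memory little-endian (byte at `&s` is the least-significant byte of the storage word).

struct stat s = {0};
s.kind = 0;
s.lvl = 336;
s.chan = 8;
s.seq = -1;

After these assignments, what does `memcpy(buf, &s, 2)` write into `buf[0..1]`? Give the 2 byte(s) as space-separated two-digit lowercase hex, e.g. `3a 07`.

a0 e2

[0+:1] kind=0 & 0x1 = 0x0; word=0x0000
[1+:9] lvl=336 & 0x1ff = 0x150; word=0x02a0
[10+:4] chan=8 & 0xf = 0x8; word=0x22a0
[14+:2] seq=-1 & 0x3 = 0x3; word=0xe2a0
word = 0xe2a0 → little-endian bytes:
  [0]=0xa0  [1]=0xe2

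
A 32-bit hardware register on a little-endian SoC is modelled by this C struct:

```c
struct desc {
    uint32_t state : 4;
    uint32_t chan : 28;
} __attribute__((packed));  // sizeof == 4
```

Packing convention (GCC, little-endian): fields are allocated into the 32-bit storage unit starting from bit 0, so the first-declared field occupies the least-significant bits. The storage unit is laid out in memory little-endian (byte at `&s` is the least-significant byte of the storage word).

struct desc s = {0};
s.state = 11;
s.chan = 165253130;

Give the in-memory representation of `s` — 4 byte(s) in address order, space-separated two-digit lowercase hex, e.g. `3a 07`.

state (4b) val=11 bits=0xb at bit 0: 0x0000000b
chan (28b) val=165253130 bits=0x9d9900a at bit 4: 0x9d9900ab
word = 0x9d9900ab → little-endian bytes:
  [0]=0xab  [1]=0x00  [2]=0x99  [3]=0x9d

ab 00 99 9d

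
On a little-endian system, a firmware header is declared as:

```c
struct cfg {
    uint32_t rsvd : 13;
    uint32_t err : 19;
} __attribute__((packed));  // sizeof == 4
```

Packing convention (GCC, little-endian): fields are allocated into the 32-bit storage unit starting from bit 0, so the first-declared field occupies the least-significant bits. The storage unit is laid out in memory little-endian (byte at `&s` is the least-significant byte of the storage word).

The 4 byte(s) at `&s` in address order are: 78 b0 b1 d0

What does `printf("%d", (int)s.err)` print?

[0]=0x78 [1]=0xb0 [2]=0xb1 [3]=0xd0 (little-endian) → word 0xd0b1b078
rsvd:13 @ bit 0 → (0xd0b1b078>>0)&0x1fff = 0x1078
err:19 @ bit 13 → (0xd0b1b078>>13)&0x7ffff = 0x6858d  ←

427405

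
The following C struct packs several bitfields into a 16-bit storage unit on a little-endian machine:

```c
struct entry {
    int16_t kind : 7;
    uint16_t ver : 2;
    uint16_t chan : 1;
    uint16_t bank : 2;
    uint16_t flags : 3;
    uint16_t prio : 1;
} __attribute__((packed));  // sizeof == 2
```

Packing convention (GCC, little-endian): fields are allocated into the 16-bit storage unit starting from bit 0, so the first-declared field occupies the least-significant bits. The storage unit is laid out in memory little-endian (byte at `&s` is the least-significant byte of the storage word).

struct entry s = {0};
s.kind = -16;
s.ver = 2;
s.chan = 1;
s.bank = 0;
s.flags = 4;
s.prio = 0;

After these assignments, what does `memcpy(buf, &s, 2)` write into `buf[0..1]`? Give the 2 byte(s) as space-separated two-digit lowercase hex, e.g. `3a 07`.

kind:7 = -16 → 0x70 << 0 → word 0x0070
ver:2 = 2 → 0x2 << 7 → word 0x0170
chan:1 = 1 → 0x1 << 9 → word 0x0370
bank:2 = 0 → 0x0 << 10 → word 0x0370
flags:3 = 4 → 0x4 << 12 → word 0x4370
prio:1 = 0 → 0x0 << 15 → word 0x4370
word = 0x4370 → little-endian bytes:
  [0]=0x70  [1]=0x43

70 43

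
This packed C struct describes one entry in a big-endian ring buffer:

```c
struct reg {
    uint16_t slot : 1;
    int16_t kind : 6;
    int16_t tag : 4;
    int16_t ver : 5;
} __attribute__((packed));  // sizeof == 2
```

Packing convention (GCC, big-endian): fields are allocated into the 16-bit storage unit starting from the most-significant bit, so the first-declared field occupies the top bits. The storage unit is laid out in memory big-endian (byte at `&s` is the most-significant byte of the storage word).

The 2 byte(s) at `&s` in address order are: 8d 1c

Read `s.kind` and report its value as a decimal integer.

[0]=0x8d [1]=0x1c (big-endian) → word 0x8d1c
slot [15+:1] = (word>>15) & 0x1 = 1
kind [9+:6] = (word>>9) & 0x3f = 6  ←
tag [5+:4] = (word>>5) & 0xf = 8
ver [0+:5] = (word>>0) & 0x1f = 28
kind signed 6b, MSB=0: value = 6

6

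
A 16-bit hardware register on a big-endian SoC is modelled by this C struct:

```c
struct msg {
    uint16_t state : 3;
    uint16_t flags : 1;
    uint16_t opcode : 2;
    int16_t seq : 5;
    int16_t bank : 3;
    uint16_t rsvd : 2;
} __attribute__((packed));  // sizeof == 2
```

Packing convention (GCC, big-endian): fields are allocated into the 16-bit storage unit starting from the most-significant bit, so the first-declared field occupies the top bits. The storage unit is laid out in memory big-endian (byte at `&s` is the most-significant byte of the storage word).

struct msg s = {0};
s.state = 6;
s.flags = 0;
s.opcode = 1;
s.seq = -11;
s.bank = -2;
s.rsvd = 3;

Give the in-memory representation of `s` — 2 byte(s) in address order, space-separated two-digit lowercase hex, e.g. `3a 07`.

c6 bb

[13+:3] state=6 & 0x7 = 0x6; word=0xc000
[12+:1] flags=0 & 0x1 = 0x0; word=0xc000
[10+:2] opcode=1 & 0x3 = 0x1; word=0xc400
[5+:5] seq=-11 & 0x1f = 0x15; word=0xc6a0
[2+:3] bank=-2 & 0x7 = 0x6; word=0xc6b8
[0+:2] rsvd=3 & 0x3 = 0x3; word=0xc6bb
word = 0xc6bb → big-endian bytes:
  [0]=0xc6  [1]=0xbb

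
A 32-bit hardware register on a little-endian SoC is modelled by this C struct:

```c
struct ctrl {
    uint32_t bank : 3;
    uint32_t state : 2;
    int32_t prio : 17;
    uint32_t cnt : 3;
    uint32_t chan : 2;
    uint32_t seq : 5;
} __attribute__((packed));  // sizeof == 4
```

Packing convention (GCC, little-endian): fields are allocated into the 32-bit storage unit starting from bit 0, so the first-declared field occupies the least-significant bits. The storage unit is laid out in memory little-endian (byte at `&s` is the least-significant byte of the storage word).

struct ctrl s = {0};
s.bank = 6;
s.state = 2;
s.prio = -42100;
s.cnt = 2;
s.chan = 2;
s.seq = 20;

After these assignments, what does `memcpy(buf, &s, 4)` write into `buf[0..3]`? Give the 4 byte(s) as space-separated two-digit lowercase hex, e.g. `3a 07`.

96 71 ab a4

bank:3 = 6 → 0x6 << 0 → word 0x00000006
state:2 = 2 → 0x2 << 3 → word 0x00000016
prio:17 = -42100 → 0x15b8c << 5 → word 0x002b7196
cnt:3 = 2 → 0x2 << 22 → word 0x00ab7196
chan:2 = 2 → 0x2 << 25 → word 0x04ab7196
seq:5 = 20 → 0x14 << 27 → word 0xa4ab7196
word = 0xa4ab7196 → little-endian bytes:
  [0]=0x96  [1]=0x71  [2]=0xab  [3]=0xa4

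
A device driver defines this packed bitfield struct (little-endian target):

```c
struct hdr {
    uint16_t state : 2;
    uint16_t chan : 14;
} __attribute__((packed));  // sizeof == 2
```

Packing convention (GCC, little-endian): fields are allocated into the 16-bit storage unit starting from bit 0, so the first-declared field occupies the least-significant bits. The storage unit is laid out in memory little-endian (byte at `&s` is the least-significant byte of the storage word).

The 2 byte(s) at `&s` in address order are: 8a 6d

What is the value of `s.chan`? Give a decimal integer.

7010

[0]=0x8a [1]=0x6d (little-endian) → word 0x6d8a
state:2 @ bit 0 → (0x6d8a>>0)&0x3 = 0x2
chan:14 @ bit 2 → (0x6d8a>>2)&0x3fff = 0x1b62  ←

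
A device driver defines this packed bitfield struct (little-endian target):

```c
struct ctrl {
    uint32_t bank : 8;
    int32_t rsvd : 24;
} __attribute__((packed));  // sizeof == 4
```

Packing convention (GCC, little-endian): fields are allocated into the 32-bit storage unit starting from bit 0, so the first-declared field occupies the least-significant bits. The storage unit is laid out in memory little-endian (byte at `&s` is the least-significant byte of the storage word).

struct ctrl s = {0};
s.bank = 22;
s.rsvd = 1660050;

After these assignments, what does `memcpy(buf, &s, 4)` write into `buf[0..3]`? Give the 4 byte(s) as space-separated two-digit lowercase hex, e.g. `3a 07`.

bank:8 = 22 → 0x16 << 0 → word 0x00000016
rsvd:24 = 1660050 → 0x195492 << 8 → word 0x19549216
word = 0x19549216 → little-endian bytes:
  [0]=0x16  [1]=0x92  [2]=0x54  [3]=0x19

16 92 54 19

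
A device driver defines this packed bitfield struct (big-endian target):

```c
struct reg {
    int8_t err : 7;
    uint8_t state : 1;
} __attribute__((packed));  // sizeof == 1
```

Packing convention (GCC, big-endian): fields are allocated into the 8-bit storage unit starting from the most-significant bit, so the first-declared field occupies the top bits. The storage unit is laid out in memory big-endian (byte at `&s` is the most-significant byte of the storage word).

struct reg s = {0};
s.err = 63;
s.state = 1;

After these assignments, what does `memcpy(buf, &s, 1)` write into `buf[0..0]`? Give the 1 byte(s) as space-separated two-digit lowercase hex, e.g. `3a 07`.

err:7 = 63 → 0x3f << 1 → word 0x7e
state:1 = 1 → 0x1 << 0 → word 0x7f
word = 0x7f → big-endian bytes:
  [0]=0x7f

7f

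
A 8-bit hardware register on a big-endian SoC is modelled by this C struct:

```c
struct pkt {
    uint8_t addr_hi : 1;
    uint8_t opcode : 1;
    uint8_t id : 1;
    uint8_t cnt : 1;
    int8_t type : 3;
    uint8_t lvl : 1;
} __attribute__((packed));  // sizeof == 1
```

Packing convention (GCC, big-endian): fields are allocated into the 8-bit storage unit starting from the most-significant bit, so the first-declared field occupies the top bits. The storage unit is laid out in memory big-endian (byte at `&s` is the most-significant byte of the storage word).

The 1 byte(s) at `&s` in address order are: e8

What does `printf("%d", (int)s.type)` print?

[0]=0xe8 (big-endian) → word 0xe8
addr_hi:1 @ bit 7 → (0xe8>>7)&0x1 = 0x1
opcode:1 @ bit 6 → (0xe8>>6)&0x1 = 0x1
id:1 @ bit 5 → (0xe8>>5)&0x1 = 0x1
cnt:1 @ bit 4 → (0xe8>>4)&0x1 = 0x0
type:3 @ bit 1 → (0xe8>>1)&0x7 = 0x4  ←
lvl:1 @ bit 0 → (0xe8>>0)&0x1 = 0x0
type signed 3b, MSB=1: 4 - 8 = -4

-4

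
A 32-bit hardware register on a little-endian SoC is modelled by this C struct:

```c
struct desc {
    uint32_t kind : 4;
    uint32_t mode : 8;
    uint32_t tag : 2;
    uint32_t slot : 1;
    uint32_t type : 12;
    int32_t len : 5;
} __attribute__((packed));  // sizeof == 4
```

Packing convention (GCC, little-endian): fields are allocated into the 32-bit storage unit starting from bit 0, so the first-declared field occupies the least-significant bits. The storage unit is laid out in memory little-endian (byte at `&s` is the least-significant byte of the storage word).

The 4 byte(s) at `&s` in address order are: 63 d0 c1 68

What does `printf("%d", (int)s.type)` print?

[0]=0x63 [1]=0xd0 [2]=0xc1 [3]=0x68 (little-endian) → word 0x68c1d063
kind:4 @ bit 0 → (0x68c1d063>>0)&0xf = 0x3
mode:8 @ bit 4 → (0x68c1d063>>4)&0xff = 0x6
tag:2 @ bit 12 → (0x68c1d063>>12)&0x3 = 0x1
slot:1 @ bit 14 → (0x68c1d063>>14)&0x1 = 0x1
type:12 @ bit 15 → (0x68c1d063>>15)&0xfff = 0x183  ←
len:5 @ bit 27 → (0x68c1d063>>27)&0x1f = 0xd

387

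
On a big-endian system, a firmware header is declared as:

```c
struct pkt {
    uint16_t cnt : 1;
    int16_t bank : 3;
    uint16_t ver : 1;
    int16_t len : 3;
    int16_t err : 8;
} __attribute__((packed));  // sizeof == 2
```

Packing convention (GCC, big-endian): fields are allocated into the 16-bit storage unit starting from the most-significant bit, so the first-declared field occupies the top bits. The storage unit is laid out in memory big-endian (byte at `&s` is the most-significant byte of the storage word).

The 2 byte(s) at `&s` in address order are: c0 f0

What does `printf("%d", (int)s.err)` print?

[0]=0xc0 [1]=0xf0 (big-endian) → word 0xc0f0
cnt [15+:1] = (word>>15) & 0x1 = 1
bank [12+:3] = (word>>12) & 0x7 = 4
ver [11+:1] = (word>>11) & 0x1 = 0
len [8+:3] = (word>>8) & 0x7 = 0
err [0+:8] = (word>>0) & 0xff = 240  ←
err signed 8b, MSB=1: 240 - 256 = -16

-16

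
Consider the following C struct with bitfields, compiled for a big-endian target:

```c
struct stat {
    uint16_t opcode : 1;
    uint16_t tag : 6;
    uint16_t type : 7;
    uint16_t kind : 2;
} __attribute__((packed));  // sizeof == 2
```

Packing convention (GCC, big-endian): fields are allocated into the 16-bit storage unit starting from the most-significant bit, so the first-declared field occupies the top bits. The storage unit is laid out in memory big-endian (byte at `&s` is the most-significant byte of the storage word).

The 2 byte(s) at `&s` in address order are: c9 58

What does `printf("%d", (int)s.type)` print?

[0]=0xc9 [1]=0x58 (big-endian) → word 0xc958
opcode:1 @ bit 15 → (0xc958>>15)&0x1 = 0x1
tag:6 @ bit 9 → (0xc958>>9)&0x3f = 0x24
type:7 @ bit 2 → (0xc958>>2)&0x7f = 0x56  ←
kind:2 @ bit 0 → (0xc958>>0)&0x3 = 0x0

86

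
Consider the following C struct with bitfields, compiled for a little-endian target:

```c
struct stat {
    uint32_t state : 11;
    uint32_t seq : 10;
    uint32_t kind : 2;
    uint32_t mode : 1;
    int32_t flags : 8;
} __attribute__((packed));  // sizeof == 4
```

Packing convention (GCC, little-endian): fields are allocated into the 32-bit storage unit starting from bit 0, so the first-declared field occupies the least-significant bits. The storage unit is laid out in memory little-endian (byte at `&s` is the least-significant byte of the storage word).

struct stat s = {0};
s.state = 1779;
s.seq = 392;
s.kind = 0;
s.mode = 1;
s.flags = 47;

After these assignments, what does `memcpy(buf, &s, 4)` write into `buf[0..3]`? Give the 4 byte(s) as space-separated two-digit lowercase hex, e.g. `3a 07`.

state:11 = 1779 → 0x6f3 << 0 → word 0x000006f3
seq:10 = 392 → 0x188 << 11 → word 0x000c46f3
kind:2 = 0 → 0x0 << 21 → word 0x000c46f3
mode:1 = 1 → 0x1 << 23 → word 0x008c46f3
flags:8 = 47 → 0x2f << 24 → word 0x2f8c46f3
word = 0x2f8c46f3 → little-endian bytes:
  [0]=0xf3  [1]=0x46  [2]=0x8c  [3]=0x2f

f3 46 8c 2f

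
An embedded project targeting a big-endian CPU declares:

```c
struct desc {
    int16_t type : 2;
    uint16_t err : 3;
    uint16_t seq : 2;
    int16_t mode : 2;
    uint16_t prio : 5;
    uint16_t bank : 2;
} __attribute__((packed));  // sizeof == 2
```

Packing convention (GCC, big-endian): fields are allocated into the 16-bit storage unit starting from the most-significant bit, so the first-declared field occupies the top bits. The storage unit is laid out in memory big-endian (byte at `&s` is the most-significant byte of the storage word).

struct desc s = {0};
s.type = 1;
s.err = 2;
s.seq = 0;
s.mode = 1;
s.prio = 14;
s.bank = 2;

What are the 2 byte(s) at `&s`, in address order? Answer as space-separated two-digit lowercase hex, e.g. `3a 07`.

50 ba

[14+:2] type=1 & 0x3 = 0x1; word=0x4000
[11+:3] err=2 & 0x7 = 0x2; word=0x5000
[9+:2] seq=0 & 0x3 = 0x0; word=0x5000
[7+:2] mode=1 & 0x3 = 0x1; word=0x5080
[2+:5] prio=14 & 0x1f = 0xe; word=0x50b8
[0+:2] bank=2 & 0x3 = 0x2; word=0x50ba
word = 0x50ba → big-endian bytes:
  [0]=0x50  [1]=0xba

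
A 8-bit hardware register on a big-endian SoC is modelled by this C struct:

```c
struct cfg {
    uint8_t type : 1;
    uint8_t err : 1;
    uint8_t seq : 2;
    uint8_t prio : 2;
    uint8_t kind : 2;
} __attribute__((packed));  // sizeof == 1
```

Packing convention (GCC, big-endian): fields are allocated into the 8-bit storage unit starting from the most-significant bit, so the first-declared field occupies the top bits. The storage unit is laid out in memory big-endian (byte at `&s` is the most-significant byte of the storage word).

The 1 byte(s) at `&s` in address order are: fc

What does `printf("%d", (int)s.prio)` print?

[0]=0xfc (big-endian) → word 0xfc
type:1 @ bit 7 → (0xfc>>7)&0x1 = 0x1
err:1 @ bit 6 → (0xfc>>6)&0x1 = 0x1
seq:2 @ bit 4 → (0xfc>>4)&0x3 = 0x3
prio:2 @ bit 2 → (0xfc>>2)&0x3 = 0x3  ←
kind:2 @ bit 0 → (0xfc>>0)&0x3 = 0x0

3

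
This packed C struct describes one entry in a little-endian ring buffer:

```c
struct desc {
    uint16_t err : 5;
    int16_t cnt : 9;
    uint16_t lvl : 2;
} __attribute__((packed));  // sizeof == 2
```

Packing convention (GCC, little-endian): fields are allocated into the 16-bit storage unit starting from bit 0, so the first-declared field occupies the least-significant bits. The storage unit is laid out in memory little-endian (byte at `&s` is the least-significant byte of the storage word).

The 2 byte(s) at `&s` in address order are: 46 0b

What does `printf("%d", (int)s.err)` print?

[0]=0x46 [1]=0x0b (little-endian) → word 0x0b46
err [0+:5] = (word>>0) & 0x1f = 6  ←
cnt [5+:9] = (word>>5) & 0x1ff = 90
lvl [14+:2] = (word>>14) & 0x3 = 0

6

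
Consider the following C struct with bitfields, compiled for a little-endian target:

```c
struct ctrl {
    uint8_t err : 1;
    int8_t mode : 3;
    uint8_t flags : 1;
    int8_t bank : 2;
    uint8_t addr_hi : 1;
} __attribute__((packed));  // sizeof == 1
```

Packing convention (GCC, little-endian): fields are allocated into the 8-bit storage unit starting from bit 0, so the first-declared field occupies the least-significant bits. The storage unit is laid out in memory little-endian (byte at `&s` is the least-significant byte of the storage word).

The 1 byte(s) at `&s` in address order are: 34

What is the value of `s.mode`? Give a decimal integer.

[0]=0x34 (little-endian) → word 0x34
err:1 @ bit 0 → (0x34>>0)&0x1 = 0x0
mode:3 @ bit 1 → (0x34>>1)&0x7 = 0x2  ←
flags:1 @ bit 4 → (0x34>>4)&0x1 = 0x1
bank:2 @ bit 5 → (0x34>>5)&0x3 = 0x1
addr_hi:1 @ bit 7 → (0x34>>7)&0x1 = 0x0
mode signed 3b, MSB=0: value = 2

2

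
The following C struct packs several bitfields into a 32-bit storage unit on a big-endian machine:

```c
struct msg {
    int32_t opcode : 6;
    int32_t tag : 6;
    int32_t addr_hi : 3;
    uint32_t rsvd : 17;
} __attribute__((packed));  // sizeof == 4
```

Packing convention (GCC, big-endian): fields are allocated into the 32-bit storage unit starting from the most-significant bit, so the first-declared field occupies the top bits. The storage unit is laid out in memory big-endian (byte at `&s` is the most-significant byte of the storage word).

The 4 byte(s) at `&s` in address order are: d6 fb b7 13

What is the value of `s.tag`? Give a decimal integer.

[0]=0xd6 [1]=0xfb [2]=0xb7 [3]=0x13 (big-endian) → word 0xd6fbb713
opcode [26+:6] = (word>>26) & 0x3f = 53
tag [20+:6] = (word>>20) & 0x3f = 47  ←
addr_hi [17+:3] = (word>>17) & 0x7 = 5
rsvd [0+:17] = (word>>0) & 0x1ffff = 112403
tag signed 6b, MSB=1: 47 - 64 = -17

-17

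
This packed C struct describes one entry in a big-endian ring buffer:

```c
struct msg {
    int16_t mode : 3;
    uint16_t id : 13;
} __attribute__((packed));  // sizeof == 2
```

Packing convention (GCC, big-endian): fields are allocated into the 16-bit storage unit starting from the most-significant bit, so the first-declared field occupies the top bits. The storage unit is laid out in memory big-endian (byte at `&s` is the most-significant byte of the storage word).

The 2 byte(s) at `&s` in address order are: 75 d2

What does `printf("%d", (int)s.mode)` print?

3

[0]=0x75 [1]=0xd2 (big-endian) → word 0x75d2
mode [13+:3] = (word>>13) & 0x7 = 3  ←
id [0+:13] = (word>>0) & 0x1fff = 5586
mode signed 3b, MSB=0: value = 3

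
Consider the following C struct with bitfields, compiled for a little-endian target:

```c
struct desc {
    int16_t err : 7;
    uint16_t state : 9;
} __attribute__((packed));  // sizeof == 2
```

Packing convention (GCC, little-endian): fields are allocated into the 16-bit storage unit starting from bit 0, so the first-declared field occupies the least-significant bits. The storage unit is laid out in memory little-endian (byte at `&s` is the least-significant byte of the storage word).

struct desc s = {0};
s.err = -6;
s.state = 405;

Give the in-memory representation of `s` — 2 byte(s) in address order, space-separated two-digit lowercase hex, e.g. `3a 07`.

[0+:7] err=-6 & 0x7f = 0x7a; word=0x007a
[7+:9] state=405 & 0x1ff = 0x195; word=0xcafa
word = 0xcafa → little-endian bytes:
  [0]=0xfa  [1]=0xca

fa ca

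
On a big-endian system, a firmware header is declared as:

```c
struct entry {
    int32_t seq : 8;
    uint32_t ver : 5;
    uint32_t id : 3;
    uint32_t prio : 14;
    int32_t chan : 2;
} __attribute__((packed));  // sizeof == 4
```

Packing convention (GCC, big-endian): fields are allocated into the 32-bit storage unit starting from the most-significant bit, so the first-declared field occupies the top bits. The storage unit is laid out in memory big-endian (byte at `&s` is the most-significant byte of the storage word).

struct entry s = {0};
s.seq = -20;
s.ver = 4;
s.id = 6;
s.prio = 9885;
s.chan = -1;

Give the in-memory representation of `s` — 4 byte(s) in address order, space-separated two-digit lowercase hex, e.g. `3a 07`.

seq:8 = -20 → 0xec << 24 → word 0xec000000
ver:5 = 4 → 0x4 << 19 → word 0xec200000
id:3 = 6 → 0x6 << 16 → word 0xec260000
prio:14 = 9885 → 0x269d << 2 → word 0xec269a74
chan:2 = -1 → 0x3 << 0 → word 0xec269a77
word = 0xec269a77 → big-endian bytes:
  [0]=0xec  [1]=0x26  [2]=0x9a  [3]=0x77

ec 26 9a 77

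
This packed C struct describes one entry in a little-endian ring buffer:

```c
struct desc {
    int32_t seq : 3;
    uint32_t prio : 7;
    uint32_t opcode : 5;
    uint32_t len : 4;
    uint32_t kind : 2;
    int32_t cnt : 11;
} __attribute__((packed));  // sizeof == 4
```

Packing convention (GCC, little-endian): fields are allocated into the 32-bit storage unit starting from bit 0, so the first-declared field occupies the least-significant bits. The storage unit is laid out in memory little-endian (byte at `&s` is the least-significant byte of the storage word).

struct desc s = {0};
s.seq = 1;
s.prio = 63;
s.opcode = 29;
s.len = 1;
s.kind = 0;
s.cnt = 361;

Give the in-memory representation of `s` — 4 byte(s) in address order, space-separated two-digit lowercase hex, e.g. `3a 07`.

seq (3b) val=1 bits=0x1 at bit 0: 0x00000001
prio (7b) val=63 bits=0x3f at bit 3: 0x000001f9
opcode (5b) val=29 bits=0x1d at bit 10: 0x000075f9
len (4b) val=1 bits=0x1 at bit 15: 0x0000f5f9
kind (2b) val=0 bits=0x0 at bit 19: 0x0000f5f9
cnt (11b) val=361 bits=0x169 at bit 21: 0x2d20f5f9
word = 0x2d20f5f9 → little-endian bytes:
  [0]=0xf9  [1]=0xf5  [2]=0x20  [3]=0x2d

f9 f5 20 2d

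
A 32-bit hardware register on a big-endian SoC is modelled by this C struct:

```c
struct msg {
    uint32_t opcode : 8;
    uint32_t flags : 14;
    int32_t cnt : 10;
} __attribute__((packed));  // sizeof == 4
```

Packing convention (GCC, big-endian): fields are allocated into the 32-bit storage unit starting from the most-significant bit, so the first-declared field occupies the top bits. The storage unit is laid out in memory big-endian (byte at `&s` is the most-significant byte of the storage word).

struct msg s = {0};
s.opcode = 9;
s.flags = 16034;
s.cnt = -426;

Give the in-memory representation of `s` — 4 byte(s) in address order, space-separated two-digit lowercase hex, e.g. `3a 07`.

opcode:8 = 9 → 0x9 << 24 → word 0x09000000
flags:14 = 16034 → 0x3ea2 << 10 → word 0x09fa8800
cnt:10 = -426 → 0x256 << 0 → word 0x09fa8a56
word = 0x09fa8a56 → big-endian bytes:
  [0]=0x09  [1]=0xfa  [2]=0x8a  [3]=0x56

09 fa 8a 56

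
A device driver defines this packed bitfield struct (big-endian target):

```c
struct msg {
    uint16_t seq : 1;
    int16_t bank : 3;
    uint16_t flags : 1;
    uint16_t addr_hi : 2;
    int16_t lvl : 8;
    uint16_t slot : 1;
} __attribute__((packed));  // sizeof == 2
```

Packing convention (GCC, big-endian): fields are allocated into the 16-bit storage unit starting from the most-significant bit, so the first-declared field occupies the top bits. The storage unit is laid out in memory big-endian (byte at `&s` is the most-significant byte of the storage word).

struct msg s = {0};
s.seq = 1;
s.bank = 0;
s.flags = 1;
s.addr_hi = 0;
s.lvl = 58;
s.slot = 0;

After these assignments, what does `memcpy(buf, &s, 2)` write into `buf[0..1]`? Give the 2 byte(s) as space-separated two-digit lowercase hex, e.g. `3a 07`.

88 74

[15+:1] seq=1 & 0x1 = 0x1; word=0x8000
[12+:3] bank=0 & 0x7 = 0x0; word=0x8000
[11+:1] flags=1 & 0x1 = 0x1; word=0x8800
[9+:2] addr_hi=0 & 0x3 = 0x0; word=0x8800
[1+:8] lvl=58 & 0xff = 0x3a; word=0x8874
[0+:1] slot=0 & 0x1 = 0x0; word=0x8874
word = 0x8874 → big-endian bytes:
  [0]=0x88  [1]=0x74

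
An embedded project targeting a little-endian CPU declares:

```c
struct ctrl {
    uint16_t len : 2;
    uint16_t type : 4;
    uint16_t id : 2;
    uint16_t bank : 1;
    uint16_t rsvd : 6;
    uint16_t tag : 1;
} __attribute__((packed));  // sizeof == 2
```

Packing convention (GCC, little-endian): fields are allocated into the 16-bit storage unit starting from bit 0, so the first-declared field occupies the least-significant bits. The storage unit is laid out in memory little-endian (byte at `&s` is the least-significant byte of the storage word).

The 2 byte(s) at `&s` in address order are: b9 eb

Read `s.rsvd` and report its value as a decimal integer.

[0]=0xb9 [1]=0xeb (little-endian) → word 0xebb9
len [0+:2] = (word>>0) & 0x3 = 1
type [2+:4] = (word>>2) & 0xf = 14
id [6+:2] = (word>>6) & 0x3 = 2
bank [8+:1] = (word>>8) & 0x1 = 1
rsvd [9+:6] = (word>>9) & 0x3f = 53  ←
tag [15+:1] = (word>>15) & 0x1 = 1

53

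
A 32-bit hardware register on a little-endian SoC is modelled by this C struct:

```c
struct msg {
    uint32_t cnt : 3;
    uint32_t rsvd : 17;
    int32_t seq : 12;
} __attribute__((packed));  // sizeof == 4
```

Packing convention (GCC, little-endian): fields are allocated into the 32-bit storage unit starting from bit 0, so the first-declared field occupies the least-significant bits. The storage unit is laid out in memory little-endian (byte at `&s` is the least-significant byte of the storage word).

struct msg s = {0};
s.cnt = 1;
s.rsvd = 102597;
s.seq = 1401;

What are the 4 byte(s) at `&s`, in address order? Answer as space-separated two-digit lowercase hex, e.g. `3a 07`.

[0+:3] cnt=1 & 0x7 = 0x1; word=0x00000001
[3+:17] rsvd=102597 & 0x1ffff = 0x190c5; word=0x000c8629
[20+:12] seq=1401 & 0xfff = 0x579; word=0x579c8629
word = 0x579c8629 → little-endian bytes:
  [0]=0x29  [1]=0x86  [2]=0x9c  [3]=0x57

29 86 9c 57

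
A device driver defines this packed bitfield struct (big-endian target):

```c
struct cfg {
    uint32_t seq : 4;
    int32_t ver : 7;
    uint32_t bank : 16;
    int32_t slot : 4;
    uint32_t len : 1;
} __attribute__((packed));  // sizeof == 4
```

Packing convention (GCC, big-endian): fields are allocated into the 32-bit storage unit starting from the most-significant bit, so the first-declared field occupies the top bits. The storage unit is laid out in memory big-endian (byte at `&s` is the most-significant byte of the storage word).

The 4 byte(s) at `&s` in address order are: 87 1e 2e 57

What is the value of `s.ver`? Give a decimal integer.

56

[0]=0x87 [1]=0x1e [2]=0x2e [3]=0x57 (big-endian) → word 0x871e2e57
seq:4 @ bit 28 → (0x871e2e57>>28)&0xf = 0x8
ver:7 @ bit 21 → (0x871e2e57>>21)&0x7f = 0x38  ←
bank:16 @ bit 5 → (0x871e2e57>>5)&0xffff = 0xf172
slot:4 @ bit 1 → (0x871e2e57>>1)&0xf = 0xb
len:1 @ bit 0 → (0x871e2e57>>0)&0x1 = 0x1
ver signed 7b, MSB=0: value = 56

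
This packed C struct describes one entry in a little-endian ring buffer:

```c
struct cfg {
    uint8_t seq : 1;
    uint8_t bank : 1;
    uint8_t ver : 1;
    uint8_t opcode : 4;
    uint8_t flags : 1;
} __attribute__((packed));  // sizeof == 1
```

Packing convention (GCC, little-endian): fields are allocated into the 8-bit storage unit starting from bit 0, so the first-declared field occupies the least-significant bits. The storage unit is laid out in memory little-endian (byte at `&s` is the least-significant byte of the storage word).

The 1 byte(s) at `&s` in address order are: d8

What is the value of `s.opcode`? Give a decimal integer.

[0]=0xd8 (little-endian) → word 0xd8
seq:1 @ bit 0 → (0xd8>>0)&0x1 = 0x0
bank:1 @ bit 1 → (0xd8>>1)&0x1 = 0x0
ver:1 @ bit 2 → (0xd8>>2)&0x1 = 0x0
opcode:4 @ bit 3 → (0xd8>>3)&0xf = 0xb  ←
flags:1 @ bit 7 → (0xd8>>7)&0x1 = 0x1

11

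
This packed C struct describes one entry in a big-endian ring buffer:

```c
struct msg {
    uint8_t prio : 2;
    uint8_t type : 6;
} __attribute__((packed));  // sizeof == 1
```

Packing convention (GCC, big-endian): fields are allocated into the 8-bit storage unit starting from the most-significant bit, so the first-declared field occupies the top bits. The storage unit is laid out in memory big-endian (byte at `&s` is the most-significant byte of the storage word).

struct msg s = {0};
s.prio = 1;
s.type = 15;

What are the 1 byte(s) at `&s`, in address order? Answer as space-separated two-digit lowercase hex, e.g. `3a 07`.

prio (2b) val=1 bits=0x1 at bit 6: 0x40
type (6b) val=15 bits=0xf at bit 0: 0x4f
word = 0x4f → big-endian bytes:
  [0]=0x4f

4f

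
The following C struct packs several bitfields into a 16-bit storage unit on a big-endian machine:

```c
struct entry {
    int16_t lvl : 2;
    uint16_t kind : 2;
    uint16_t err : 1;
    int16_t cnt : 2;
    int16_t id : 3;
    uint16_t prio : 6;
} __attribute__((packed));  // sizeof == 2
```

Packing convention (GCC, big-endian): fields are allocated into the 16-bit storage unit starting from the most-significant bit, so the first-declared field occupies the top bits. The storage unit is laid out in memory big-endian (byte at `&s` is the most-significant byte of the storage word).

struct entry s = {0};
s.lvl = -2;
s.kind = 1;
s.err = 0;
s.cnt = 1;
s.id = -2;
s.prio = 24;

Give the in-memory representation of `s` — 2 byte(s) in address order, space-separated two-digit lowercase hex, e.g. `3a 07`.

[14+:2] lvl=-2 & 0x3 = 0x2; word=0x8000
[12+:2] kind=1 & 0x3 = 0x1; word=0x9000
[11+:1] err=0 & 0x1 = 0x0; word=0x9000
[9+:2] cnt=1 & 0x3 = 0x1; word=0x9200
[6+:3] id=-2 & 0x7 = 0x6; word=0x9380
[0+:6] prio=24 & 0x3f = 0x18; word=0x9398
word = 0x9398 → big-endian bytes:
  [0]=0x93  [1]=0x98

93 98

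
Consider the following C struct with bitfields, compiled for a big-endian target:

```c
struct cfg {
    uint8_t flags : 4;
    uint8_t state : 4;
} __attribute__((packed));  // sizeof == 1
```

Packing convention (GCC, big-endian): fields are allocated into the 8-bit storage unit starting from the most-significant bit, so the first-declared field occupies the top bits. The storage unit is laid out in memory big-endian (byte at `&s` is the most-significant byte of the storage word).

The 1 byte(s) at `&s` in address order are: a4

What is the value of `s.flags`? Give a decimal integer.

[0]=0xa4 (big-endian) → word 0xa4
flags [4+:4] = (word>>4) & 0xf = 10  ←
state [0+:4] = (word>>0) & 0xf = 4

10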